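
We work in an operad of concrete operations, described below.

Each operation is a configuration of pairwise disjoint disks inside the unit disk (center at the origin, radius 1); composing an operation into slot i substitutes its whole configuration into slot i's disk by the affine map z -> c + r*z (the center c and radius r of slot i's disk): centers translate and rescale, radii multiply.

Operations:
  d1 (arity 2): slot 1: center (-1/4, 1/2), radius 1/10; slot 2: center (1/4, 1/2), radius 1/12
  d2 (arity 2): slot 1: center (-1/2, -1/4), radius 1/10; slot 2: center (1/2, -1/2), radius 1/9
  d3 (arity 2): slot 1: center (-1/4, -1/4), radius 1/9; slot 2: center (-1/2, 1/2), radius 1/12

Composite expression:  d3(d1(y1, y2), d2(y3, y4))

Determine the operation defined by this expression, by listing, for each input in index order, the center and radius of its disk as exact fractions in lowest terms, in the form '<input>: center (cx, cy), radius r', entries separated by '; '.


Each y-disk chains the slot maps above it in d3; radii multiply.
y1 passes through 2 substitutions, ending at center (-5/18, -7/36), radius 1/90
y2 passes through 2 substitutions, ending at center (-2/9, -7/36), radius 1/108
y3 passes through 2 substitutions, ending at center (-13/24, 23/48), radius 1/120
y4 passes through 2 substitutions, ending at center (-11/24, 11/24), radius 1/108

y1: center (-5/18, -7/36), radius 1/90; y2: center (-2/9, -7/36), radius 1/108; y3: center (-13/24, 23/48), radius 1/120; y4: center (-11/24, 11/24), radius 1/108


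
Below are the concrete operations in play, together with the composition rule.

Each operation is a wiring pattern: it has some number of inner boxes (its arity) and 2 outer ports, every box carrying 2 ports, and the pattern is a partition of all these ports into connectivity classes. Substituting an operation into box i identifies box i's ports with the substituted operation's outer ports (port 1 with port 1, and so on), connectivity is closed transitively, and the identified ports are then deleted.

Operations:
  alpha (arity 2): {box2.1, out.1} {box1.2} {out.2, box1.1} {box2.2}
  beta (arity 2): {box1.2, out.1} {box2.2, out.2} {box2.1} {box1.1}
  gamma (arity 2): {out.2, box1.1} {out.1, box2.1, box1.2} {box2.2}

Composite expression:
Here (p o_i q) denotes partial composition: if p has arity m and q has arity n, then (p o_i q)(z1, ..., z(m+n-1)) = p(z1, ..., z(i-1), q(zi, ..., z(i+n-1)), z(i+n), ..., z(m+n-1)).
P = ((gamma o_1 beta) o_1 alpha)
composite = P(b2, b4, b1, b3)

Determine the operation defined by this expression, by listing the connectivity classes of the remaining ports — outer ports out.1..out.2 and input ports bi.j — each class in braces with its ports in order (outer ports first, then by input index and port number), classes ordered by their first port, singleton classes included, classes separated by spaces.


{out.1, b1.2, b3.1} {out.2, b2.1} {b1.1} {b2.2} {b3.2} {b4.1} {b4.2}

Treat the ports identified at gamma as solder joints: merge, then drop.
alpha over (b2, b4) gives {out.1, b4.1} {out.2, b2.1} {b2.2} {b4.2}, out.j being that stage's outer ports
beta over (b2, b4, b1) gives {out.1, b2.1} {out.2, b1.2} {b1.1} {b2.2} {b4.1} {b4.2}, out.j being that stage's outer ports
gamma over (b2, b4, b1, b3) gives {out.1, b1.2, b3.1} {out.2, b2.1} {b1.1} {b2.2} {b3.2} {b4.1} {b4.2}, out.j being that stage's outer ports


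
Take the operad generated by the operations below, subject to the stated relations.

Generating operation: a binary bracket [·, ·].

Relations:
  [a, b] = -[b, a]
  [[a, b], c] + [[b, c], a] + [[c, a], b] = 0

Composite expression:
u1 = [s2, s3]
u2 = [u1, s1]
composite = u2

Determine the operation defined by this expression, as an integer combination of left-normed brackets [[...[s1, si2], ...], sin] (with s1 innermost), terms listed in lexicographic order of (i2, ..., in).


-[[s1, s2], s3] + [[s1, s3], s2]

Skip Jacobi rewriting: expand, keep s1-initial words, read off terms.
Composite bracket: [[s2, s3], s1]
Each bracket splits as ab - ba, giving 4 signed words (2^2 = 4).
The s1-initial words carry the normal form:
  the word s1s2s3 carries sign -1 and contributes -[[s1, s2], s3]
  the word s1s3s2 carries sign +1 and contributes +[[s1, s3], s2]


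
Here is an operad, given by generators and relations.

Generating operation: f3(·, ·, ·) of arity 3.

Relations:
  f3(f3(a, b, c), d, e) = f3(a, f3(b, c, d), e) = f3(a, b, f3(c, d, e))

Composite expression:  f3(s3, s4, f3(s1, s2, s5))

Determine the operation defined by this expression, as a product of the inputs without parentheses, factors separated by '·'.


s3 · s4 · s1 · s2 · s5

Every regrouping of f3 is equal, so read the s-inputs in written order.
f3(s1, s2, s5) unparenthesizes to s1 · s2 · s5
f3(s3, s4, f3(s1, s2, s5)) unparenthesizes to s3 · s4 · s1 · s2 · s5


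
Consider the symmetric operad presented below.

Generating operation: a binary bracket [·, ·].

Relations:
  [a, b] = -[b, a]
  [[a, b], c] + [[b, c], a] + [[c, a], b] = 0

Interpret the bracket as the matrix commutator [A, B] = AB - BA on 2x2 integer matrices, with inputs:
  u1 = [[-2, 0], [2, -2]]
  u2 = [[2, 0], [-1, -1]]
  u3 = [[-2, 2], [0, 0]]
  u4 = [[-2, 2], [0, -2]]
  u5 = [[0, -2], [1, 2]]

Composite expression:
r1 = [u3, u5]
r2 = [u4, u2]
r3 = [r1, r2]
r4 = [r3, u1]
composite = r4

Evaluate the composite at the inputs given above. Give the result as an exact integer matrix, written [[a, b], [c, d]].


[u3, u5] = [[2, 8], [2, -2]]
[u4, u2] = [[-2, -6], [0, 2]]
[[u3, u5], [u4, u2]] = [[12, 8], [-8, -12]]
[[[u3, u5], [u4, u2]], u1] = [[16, 0], [-48, -16]]

[[16, 0], [-48, -16]]


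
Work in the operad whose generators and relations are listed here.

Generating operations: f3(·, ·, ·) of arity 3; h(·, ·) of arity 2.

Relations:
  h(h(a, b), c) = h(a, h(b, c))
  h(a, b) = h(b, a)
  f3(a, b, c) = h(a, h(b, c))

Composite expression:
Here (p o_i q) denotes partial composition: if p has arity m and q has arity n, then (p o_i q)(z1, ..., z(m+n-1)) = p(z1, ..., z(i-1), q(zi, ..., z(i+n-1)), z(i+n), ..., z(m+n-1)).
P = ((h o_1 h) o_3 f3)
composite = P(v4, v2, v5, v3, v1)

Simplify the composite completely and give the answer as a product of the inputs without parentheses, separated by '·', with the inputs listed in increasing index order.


v1 · v2 · v3 · v4 · v5


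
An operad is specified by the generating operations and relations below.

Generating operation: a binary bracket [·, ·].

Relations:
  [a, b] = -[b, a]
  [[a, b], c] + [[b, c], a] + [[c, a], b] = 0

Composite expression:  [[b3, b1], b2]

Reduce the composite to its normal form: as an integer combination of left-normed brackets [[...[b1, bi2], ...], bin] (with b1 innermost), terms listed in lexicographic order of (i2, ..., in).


-[[b1, b3], b2]


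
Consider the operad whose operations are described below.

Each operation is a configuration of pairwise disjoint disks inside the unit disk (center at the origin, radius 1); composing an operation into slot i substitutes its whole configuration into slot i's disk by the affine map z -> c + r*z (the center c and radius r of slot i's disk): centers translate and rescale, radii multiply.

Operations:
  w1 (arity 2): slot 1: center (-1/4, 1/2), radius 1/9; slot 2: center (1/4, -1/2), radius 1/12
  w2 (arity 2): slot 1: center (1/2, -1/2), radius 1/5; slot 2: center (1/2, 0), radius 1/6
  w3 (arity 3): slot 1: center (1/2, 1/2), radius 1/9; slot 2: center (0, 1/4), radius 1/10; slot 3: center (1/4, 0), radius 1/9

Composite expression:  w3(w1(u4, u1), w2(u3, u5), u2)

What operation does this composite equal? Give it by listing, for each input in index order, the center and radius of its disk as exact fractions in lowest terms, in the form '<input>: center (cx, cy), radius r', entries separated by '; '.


Affine substitution under w3: radii multiply and u-centers shift.
input u4: composing its 2 substitution steps yields center (17/36, 5/9), radius 1/81
input u1: composing its 2 substitution steps yields center (19/36, 4/9), radius 1/108
input u3: composing its 2 substitution steps yields center (1/20, 1/5), radius 1/50
input u5: composing its 2 substitution steps yields center (1/20, 1/4), radius 1/60
input u2: composing its 1 substitution step yields center (1/4, 0), radius 1/9

u1: center (19/36, 4/9), radius 1/108; u2: center (1/4, 0), radius 1/9; u3: center (1/20, 1/5), radius 1/50; u4: center (17/36, 5/9), radius 1/81; u5: center (1/20, 1/4), radius 1/60


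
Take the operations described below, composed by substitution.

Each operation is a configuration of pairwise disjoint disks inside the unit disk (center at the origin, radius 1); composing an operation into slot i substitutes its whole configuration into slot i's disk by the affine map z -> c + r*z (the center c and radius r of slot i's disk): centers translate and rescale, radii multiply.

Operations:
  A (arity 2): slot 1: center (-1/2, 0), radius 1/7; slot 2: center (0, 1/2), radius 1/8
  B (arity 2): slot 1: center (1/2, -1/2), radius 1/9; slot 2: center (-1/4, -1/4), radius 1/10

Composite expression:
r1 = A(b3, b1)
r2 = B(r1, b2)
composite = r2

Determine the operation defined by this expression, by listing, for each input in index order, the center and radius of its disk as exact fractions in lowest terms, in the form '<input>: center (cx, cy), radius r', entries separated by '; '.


b1: center (1/2, -4/9), radius 1/72; b2: center (-1/4, -1/4), radius 1/10; b3: center (4/9, -1/2), radius 1/63


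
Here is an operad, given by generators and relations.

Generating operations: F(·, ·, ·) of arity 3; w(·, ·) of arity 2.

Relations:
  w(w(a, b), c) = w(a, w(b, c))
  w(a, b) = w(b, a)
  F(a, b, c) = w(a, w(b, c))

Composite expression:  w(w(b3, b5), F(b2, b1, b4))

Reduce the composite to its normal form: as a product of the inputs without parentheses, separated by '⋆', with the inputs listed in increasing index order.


b1 ⋆ b2 ⋆ b3 ⋆ b4 ⋆ b5


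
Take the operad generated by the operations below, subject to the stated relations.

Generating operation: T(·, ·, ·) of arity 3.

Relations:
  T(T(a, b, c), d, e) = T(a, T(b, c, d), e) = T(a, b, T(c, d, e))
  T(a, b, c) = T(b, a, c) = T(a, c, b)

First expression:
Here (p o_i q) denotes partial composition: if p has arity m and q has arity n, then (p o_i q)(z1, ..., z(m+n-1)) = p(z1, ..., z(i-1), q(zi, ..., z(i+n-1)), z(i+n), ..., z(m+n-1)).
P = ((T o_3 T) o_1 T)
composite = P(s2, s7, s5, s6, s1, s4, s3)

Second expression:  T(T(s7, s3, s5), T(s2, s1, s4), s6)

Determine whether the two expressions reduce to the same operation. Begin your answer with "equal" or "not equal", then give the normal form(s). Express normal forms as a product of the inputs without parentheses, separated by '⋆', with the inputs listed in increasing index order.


equal: each reduces to s1 ⋆ s2 ⋆ s3 ⋆ s4 ⋆ s5 ⋆ s6 ⋆ s7

Normal form of the first expression: s1 ⋆ s2 ⋆ s3 ⋆ s4 ⋆ s5 ⋆ s6 ⋆ s7
Normal form of the second expression: s1 ⋆ s2 ⋆ s3 ⋆ s4 ⋆ s5 ⋆ s6 ⋆ s7
Identical normal forms: equal.


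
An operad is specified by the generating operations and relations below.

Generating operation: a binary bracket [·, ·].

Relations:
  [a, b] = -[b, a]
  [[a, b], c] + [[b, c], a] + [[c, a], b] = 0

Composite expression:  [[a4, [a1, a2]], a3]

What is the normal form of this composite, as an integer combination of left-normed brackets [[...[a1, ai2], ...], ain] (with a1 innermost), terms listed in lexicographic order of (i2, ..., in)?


-[[[a1, a2], a4], a3]


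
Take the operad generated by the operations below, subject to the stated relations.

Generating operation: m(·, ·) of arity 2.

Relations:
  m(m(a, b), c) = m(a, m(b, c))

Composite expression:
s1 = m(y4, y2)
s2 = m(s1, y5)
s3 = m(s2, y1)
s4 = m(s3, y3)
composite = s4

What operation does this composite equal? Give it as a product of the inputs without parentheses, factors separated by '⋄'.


y4 ⋄ y2 ⋄ y5 ⋄ y1 ⋄ y3

Associativity of m dissolves the nesting; only the y-input order survives.
m(y4, y2) linearizes to y4 ⋄ y2
m(m(y4, y2), y5) linearizes to y4 ⋄ y2 ⋄ y5
m(m(m(y4, y2), y5), y1) linearizes to y4 ⋄ y2 ⋄ y5 ⋄ y1
m(m(m(m(y4, y2), y5), y1), y3) linearizes to y4 ⋄ y2 ⋄ y5 ⋄ y1 ⋄ y3


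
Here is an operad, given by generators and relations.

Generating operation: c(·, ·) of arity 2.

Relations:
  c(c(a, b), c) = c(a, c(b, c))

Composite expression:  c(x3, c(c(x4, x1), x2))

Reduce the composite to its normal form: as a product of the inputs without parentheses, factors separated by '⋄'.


x3 ⋄ x4 ⋄ x1 ⋄ x2

Under associativity of c, the answer is the x's in reading order.
c(x4, x1) unparenthesizes to x4 ⋄ x1
c(c(x4, x1), x2) unparenthesizes to x4 ⋄ x1 ⋄ x2
c(x3, c(c(x4, x1), x2)) unparenthesizes to x3 ⋄ x4 ⋄ x1 ⋄ x2


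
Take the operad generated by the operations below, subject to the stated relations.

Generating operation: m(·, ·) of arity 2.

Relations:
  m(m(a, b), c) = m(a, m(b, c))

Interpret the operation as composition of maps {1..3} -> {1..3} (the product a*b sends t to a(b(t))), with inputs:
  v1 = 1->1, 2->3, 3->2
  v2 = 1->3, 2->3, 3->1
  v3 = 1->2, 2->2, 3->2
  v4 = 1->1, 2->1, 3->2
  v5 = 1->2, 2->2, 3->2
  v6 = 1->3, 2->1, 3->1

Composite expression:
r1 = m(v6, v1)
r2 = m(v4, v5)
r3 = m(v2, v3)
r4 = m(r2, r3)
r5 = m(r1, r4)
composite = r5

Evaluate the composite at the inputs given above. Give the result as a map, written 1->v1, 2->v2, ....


m(v6, v1) = 1->3, 2->1, 3->1
m(v4, v5) = 1->1, 2->1, 3->1
m(v2, v3) = 1->3, 2->3, 3->3
m(m(v4, v5), m(v2, v3)) = 1->1, 2->1, 3->1
m(m(v6, v1), m(m(v4, v5), m(v2, v3))) = 1->3, 2->3, 3->3

1->3, 2->3, 3->3


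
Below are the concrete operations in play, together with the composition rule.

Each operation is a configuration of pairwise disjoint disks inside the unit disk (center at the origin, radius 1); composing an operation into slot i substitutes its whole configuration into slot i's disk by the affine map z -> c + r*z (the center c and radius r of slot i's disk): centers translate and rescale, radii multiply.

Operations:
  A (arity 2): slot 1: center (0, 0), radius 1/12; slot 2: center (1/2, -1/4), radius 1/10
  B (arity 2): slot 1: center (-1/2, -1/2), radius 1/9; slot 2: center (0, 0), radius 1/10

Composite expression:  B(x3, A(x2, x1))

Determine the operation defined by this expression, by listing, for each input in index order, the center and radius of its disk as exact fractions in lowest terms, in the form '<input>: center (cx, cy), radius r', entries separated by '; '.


x1: center (1/20, -1/40), radius 1/100; x2: center (0, 0), radius 1/120; x3: center (-1/2, -1/2), radius 1/9

Follow each x-input down from B: c' goes to c + r*c', radius to r*r'.
input x3: applying the 1 nested substitution gives center (-1/2, -1/2), radius 1/9
input x2: applying the 2 nested substitutions gives center (0, 0), radius 1/120
input x1: applying the 2 nested substitutions gives center (1/20, -1/40), radius 1/100


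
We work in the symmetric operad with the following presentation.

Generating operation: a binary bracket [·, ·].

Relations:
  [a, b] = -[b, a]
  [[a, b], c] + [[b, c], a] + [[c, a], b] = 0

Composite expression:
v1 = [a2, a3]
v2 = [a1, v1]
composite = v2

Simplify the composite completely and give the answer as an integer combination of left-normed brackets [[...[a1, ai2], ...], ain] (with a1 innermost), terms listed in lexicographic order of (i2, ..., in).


Antisymmetry and Jacobi reduce to a1-anchored left-normed brackets.
Composite bracket: [a1, [a2, a3]]
The bracket unfolds into 4 signed words via [a, b] = ab - ba (2^2 = 4).
Coefficients come from the a1-initial words:
  a1a2a3 (sign +1) contributes +[[a1, a2], a3]
  a1a3a2 (sign -1) contributes -[[a1, a3], a2]

[[a1, a2], a3] - [[a1, a3], a2]


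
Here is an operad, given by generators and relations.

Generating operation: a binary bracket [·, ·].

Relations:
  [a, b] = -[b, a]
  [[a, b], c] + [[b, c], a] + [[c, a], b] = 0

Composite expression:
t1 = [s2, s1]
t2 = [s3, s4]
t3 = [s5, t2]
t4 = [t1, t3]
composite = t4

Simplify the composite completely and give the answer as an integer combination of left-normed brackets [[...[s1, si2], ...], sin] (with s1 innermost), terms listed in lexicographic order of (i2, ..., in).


[[[[s1, s2], s3], s4], s5] - [[[[s1, s2], s4], s3], s5] - [[[[s1, s2], s5], s3], s4] + [[[[s1, s2], s5], s4], s3]


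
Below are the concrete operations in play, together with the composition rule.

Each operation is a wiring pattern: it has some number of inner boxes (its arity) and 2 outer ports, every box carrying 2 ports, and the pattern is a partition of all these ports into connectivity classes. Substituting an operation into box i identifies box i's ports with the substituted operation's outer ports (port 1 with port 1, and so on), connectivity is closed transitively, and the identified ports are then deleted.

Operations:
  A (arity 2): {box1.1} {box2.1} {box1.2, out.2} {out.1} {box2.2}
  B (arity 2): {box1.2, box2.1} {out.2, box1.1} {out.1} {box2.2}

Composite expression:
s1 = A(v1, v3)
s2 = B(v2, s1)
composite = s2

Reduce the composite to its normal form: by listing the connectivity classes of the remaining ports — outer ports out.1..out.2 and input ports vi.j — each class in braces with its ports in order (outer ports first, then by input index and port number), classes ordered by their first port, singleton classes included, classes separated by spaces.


{out.1} {out.2, v2.1} {v1.1} {v1.2} {v2.2} {v3.1} {v3.2}


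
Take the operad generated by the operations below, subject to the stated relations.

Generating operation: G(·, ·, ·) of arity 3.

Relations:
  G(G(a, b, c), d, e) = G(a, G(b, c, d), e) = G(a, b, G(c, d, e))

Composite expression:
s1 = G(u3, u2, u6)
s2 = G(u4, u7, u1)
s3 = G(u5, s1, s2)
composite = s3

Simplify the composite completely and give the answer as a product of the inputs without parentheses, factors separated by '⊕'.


u5 ⊕ u3 ⊕ u2 ⊕ u6 ⊕ u4 ⊕ u7 ⊕ u1

Under associativity of G, the answer is the u's in reading order.
G(u3, u2, u6) collapses to u3 ⊕ u2 ⊕ u6
G(u4, u7, u1) collapses to u4 ⊕ u7 ⊕ u1
G(u5, G(u3, u2, u6), G(u4, u7, u1)) collapses to u5 ⊕ u3 ⊕ u2 ⊕ u6 ⊕ u4 ⊕ u7 ⊕ u1


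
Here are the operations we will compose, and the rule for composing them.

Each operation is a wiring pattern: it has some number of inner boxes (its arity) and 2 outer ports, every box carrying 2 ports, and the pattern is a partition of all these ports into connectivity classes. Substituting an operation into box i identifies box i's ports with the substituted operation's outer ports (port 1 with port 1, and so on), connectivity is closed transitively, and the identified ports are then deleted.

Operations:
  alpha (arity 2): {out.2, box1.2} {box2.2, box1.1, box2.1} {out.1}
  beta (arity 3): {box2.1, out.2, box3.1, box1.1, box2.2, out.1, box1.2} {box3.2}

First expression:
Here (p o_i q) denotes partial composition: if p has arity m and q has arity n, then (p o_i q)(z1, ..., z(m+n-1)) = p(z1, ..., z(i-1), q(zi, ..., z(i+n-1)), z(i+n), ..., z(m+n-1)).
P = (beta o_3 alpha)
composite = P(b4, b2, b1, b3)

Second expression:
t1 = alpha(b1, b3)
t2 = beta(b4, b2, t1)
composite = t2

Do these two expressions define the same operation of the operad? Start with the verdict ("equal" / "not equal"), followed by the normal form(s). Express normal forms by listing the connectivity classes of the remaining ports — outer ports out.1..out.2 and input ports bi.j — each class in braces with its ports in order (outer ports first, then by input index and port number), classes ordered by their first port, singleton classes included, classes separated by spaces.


Reducing the first expression gives {out.1, out.2, b2.1, b2.2, b4.1, b4.2} {b1.1, b3.1, b3.2} {b1.2}
Reducing the second expression gives {out.1, out.2, b2.1, b2.2, b4.1, b4.2} {b1.1, b3.1, b3.2} {b1.2}
The forms coincide; equal.

equal; the common form is {out.1, out.2, b2.1, b2.2, b4.1, b4.2} {b1.1, b3.1, b3.2} {b1.2}


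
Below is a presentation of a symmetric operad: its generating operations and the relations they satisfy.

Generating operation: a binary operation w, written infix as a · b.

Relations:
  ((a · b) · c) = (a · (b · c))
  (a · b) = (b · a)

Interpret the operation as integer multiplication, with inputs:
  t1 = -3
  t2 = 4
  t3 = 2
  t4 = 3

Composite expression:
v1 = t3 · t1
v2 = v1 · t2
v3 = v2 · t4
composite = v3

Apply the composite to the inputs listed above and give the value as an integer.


-72


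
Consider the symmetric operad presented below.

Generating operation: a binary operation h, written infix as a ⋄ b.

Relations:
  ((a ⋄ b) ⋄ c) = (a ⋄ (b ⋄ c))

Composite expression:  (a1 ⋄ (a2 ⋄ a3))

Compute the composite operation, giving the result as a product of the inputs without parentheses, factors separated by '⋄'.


Every regrouping of h is equal, so read the a-inputs in written order.
(a2 ⋄ a3) linearizes to a2 ⋄ a3
(a1 ⋄ (a2 ⋄ a3)) linearizes to a1 ⋄ a2 ⋄ a3

a1 ⋄ a2 ⋄ a3


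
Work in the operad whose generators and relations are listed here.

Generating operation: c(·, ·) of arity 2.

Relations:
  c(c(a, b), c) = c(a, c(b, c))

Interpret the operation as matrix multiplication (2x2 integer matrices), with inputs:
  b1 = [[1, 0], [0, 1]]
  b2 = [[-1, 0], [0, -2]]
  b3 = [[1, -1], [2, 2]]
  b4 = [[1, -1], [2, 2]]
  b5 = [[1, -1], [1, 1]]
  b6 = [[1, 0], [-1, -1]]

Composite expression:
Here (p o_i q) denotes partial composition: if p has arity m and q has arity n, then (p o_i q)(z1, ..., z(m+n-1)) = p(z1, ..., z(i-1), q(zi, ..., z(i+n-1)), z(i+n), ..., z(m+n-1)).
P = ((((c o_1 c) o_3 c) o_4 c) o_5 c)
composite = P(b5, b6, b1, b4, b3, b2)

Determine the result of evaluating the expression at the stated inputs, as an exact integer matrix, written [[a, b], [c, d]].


c(b5, b6) = [[2, 1], [0, -1]]
c(b3, b2) = [[-1, 2], [-2, -4]]
c(b4, c(b3, b2)) = [[1, 6], [-6, -4]]
c(b1, c(b4, c(b3, b2))) = [[1, 6], [-6, -4]]
c(c(b5, b6), c(b1, c(b4, c(b3, b2)))) = [[-4, 8], [6, 4]]

[[-4, 8], [6, 4]]


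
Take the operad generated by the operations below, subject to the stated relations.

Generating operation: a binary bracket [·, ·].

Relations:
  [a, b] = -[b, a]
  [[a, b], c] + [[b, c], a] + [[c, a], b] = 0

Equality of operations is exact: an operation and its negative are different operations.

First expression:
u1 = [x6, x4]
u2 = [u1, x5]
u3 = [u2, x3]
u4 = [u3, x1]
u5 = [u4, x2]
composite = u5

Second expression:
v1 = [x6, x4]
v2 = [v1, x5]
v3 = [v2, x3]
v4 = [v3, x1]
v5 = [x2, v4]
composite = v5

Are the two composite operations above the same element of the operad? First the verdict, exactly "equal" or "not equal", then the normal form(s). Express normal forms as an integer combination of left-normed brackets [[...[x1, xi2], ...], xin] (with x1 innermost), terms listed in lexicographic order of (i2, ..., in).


not equal: they reduce to -[[[[[x1, x3], x4], x6], x5], x2] + [[[[[x1, x3], x5], x4], x6], x2] - [[[[[x1, x3], x5], x6], x4], x2] + [[[[[x1, x3], x6], x4], x5], x2] + [[[[[x1, x4], x6], x5], x3], x2] - [[[[[x1, x5], x4], x6], x3], x2] + [[[[[x1, x5], x6], x4], x3], x2] - [[[[[x1, x6], x4], x5], x3], x2] and [[[[[x1, x3], x4], x6], x5], x2] - [[[[[x1, x3], x5], x4], x6], x2] + [[[[[x1, x3], x5], x6], x4], x2] - [[[[[x1, x3], x6], x4], x5], x2] - [[[[[x1, x4], x6], x5], x3], x2] + [[[[[x1, x5], x4], x6], x3], x2] - [[[[[x1, x5], x6], x4], x3], x2] + [[[[[x1, x6], x4], x5], x3], x2]

The first expression, normalized: -[[[[[x1, x3], x4], x6], x5], x2] + [[[[[x1, x3], x5], x4], x6], x2] - [[[[[x1, x3], x5], x6], x4], x2] + [[[[[x1, x3], x6], x4], x5], x2] + [[[[[x1, x4], x6], x5], x3], x2] - [[[[[x1, x5], x4], x6], x3], x2] + [[[[[x1, x5], x6], x4], x3], x2] - [[[[[x1, x6], x4], x5], x3], x2]
The second expression, normalized: [[[[[x1, x3], x4], x6], x5], x2] - [[[[[x1, x3], x5], x4], x6], x2] + [[[[[x1, x3], x5], x6], x4], x2] - [[[[[x1, x3], x6], x4], x5], x2] - [[[[[x1, x4], x6], x5], x3], x2] + [[[[[x1, x5], x4], x6], x3], x2] - [[[[[x1, x5], x6], x4], x3], x2] + [[[[[x1, x6], x4], x5], x3], x2]
Distinct normal forms: not equal.


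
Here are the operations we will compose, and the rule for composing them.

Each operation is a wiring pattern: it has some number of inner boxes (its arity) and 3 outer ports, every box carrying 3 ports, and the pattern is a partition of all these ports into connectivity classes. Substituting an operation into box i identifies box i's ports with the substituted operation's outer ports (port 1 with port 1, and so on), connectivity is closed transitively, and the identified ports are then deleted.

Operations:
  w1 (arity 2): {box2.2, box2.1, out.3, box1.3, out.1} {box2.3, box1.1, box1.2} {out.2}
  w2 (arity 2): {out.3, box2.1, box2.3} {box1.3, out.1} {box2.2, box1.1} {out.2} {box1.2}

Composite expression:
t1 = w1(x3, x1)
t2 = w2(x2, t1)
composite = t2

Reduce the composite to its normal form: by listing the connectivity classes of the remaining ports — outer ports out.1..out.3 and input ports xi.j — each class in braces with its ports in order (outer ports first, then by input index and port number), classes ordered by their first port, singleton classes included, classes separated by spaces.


{out.1, x2.3} {out.2} {out.3, x1.1, x1.2, x3.3} {x1.3, x3.1, x3.2} {x2.1} {x2.2}

Substituting into w2 glues patterns; closure does the rest.
w1 over (x3, x1) gives {out.1, out.3, x1.1, x1.2, x3.3} {out.2} {x1.3, x3.1, x3.2}, out.j being that stage's outer ports
w2 over (x2, x3, x1) gives {out.1, x2.3} {out.2} {out.3, x1.1, x1.2, x3.3} {x1.3, x3.1, x3.2} {x2.1} {x2.2}, out.j being that stage's outer ports


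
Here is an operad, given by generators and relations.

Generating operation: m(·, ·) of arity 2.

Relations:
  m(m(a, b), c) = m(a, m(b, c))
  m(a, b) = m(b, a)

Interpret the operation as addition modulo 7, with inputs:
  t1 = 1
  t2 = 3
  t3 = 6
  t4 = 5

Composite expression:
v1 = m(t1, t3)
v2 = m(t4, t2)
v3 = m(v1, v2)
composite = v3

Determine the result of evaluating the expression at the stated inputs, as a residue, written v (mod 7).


1 (mod 7)

m(t1, t3) = 0
m(t4, t2) = 1
m(m(t1, t3), m(t4, t2)) = 1


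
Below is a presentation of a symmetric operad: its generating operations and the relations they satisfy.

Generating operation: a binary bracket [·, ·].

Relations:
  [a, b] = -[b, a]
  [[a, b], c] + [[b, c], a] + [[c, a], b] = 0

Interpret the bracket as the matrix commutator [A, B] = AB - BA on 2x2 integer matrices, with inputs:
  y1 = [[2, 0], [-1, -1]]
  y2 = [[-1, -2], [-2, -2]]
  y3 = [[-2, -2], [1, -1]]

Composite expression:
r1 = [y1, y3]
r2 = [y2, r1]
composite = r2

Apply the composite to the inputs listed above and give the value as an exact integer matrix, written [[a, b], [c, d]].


[y1, y3] = [[-2, -6], [-2, 2]]
[y2, [y1, y3]] = [[-8, -14], [10, 8]]

[[-8, -14], [10, 8]]


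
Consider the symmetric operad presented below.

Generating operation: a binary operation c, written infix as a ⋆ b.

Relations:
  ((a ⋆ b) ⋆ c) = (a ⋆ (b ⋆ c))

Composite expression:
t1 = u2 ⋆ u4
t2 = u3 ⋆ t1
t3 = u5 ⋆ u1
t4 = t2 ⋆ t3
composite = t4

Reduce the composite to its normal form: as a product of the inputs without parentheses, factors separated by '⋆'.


All parenthesizations of c agree; list the u-inputs left to right.
(u2 ⋆ u4) spells out as u2 ⋆ u4
(u3 ⋆ (u2 ⋆ u4)) spells out as u3 ⋆ u2 ⋆ u4
(u5 ⋆ u1) spells out as u5 ⋆ u1
((u3 ⋆ (u2 ⋆ u4)) ⋆ (u5 ⋆ u1)) spells out as u3 ⋆ u2 ⋆ u4 ⋆ u5 ⋆ u1

u3 ⋆ u2 ⋆ u4 ⋆ u5 ⋆ u1


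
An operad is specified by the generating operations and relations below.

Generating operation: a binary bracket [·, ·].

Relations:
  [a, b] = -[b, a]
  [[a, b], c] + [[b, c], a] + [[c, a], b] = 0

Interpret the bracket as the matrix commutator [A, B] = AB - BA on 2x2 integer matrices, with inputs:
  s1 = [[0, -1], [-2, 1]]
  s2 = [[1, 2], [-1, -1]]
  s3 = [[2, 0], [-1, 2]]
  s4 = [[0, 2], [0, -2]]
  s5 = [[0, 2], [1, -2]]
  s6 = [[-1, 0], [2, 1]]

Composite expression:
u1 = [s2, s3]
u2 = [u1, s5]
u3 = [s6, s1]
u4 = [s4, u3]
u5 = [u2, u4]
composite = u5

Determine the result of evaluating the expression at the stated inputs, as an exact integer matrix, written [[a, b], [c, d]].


[s2, s3] = [[-2, 0], [2, 2]]
[[s2, s3], s5] = [[-4, -8], [8, 4]]
[s6, s1] = [[2, 2], [-6, -2]]
[s4, [s6, s1]] = [[-12, -4], [12, 12]]
[[[s2, s3], s5], [s4, [s6, s1]]] = [[-64, -160], [-96, 64]]

[[-64, -160], [-96, 64]]


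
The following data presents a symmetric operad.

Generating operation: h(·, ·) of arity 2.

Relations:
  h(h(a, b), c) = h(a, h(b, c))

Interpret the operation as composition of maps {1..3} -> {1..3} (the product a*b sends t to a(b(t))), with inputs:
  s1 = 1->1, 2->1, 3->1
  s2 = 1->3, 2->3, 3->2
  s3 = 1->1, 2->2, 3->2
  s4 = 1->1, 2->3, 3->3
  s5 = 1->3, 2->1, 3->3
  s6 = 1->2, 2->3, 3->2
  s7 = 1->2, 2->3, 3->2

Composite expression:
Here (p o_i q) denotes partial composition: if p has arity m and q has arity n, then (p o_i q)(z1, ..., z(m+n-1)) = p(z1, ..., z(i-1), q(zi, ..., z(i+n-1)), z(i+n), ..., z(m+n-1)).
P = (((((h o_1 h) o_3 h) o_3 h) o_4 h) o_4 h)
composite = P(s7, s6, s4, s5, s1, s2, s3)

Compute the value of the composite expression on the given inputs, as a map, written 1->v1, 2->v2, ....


h(s7, s6) = 1->3, 2->2, 3->3
h(s5, s1) = 1->3, 2->3, 3->3
h(h(s5, s1), s2) = 1->3, 2->3, 3->3
h(s4, h(h(s5, s1), s2)) = 1->3, 2->3, 3->3
h(h(s4, h(h(s5, s1), s2)), s3) = 1->3, 2->3, 3->3
h(h(s7, s6), h(h(s4, h(h(s5, s1), s2)), s3)) = 1->3, 2->3, 3->3

1->3, 2->3, 3->3


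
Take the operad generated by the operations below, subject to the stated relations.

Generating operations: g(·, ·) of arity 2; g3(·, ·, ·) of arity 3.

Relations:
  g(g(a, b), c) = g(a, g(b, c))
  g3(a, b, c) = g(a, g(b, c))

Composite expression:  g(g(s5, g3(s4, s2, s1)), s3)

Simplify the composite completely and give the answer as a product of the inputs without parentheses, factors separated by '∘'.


s5 ∘ s4 ∘ s2 ∘ s1 ∘ s3

Under associativity of g, the answer is the s's in reading order.
g3(s4, s2, s1) linearizes to s4 ∘ s2 ∘ s1
g(s5, g3(s4, s2, s1)) linearizes to s5 ∘ s4 ∘ s2 ∘ s1
g(g(s5, g3(s4, s2, s1)), s3) linearizes to s5 ∘ s4 ∘ s2 ∘ s1 ∘ s3


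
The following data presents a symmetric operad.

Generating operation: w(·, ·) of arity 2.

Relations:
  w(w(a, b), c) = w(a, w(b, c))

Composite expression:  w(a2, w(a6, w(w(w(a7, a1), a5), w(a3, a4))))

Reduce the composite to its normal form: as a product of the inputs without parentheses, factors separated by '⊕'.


a2 ⊕ a6 ⊕ a7 ⊕ a1 ⊕ a5 ⊕ a3 ⊕ a4

Key point: w is associative — brackets drop, the a-order remains.
w(a7, a1) spells out as a7 ⊕ a1
w(w(a7, a1), a5) spells out as a7 ⊕ a1 ⊕ a5
w(a3, a4) spells out as a3 ⊕ a4
w(w(w(a7, a1), a5), w(a3, a4)) spells out as a7 ⊕ a1 ⊕ a5 ⊕ a3 ⊕ a4
w(a6, w(w(w(a7, a1), a5), w(a3, a4))) spells out as a6 ⊕ a7 ⊕ a1 ⊕ a5 ⊕ a3 ⊕ a4
w(a2, w(a6, w(w(w(a7, a1), a5), w(a3, a4)))) spells out as a2 ⊕ a6 ⊕ a7 ⊕ a1 ⊕ a5 ⊕ a3 ⊕ a4


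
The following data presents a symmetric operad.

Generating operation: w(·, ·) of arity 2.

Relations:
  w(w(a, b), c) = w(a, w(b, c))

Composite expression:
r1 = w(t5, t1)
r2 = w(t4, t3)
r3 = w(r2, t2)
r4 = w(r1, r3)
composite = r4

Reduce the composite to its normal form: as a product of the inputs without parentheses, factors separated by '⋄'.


Every regrouping of w is equal, so read the t-inputs in written order.
w(t5, t1) collapses to t5 ⋄ t1
w(t4, t3) collapses to t4 ⋄ t3
w(w(t4, t3), t2) collapses to t4 ⋄ t3 ⋄ t2
w(w(t5, t1), w(w(t4, t3), t2)) collapses to t5 ⋄ t1 ⋄ t4 ⋄ t3 ⋄ t2

t5 ⋄ t1 ⋄ t4 ⋄ t3 ⋄ t2


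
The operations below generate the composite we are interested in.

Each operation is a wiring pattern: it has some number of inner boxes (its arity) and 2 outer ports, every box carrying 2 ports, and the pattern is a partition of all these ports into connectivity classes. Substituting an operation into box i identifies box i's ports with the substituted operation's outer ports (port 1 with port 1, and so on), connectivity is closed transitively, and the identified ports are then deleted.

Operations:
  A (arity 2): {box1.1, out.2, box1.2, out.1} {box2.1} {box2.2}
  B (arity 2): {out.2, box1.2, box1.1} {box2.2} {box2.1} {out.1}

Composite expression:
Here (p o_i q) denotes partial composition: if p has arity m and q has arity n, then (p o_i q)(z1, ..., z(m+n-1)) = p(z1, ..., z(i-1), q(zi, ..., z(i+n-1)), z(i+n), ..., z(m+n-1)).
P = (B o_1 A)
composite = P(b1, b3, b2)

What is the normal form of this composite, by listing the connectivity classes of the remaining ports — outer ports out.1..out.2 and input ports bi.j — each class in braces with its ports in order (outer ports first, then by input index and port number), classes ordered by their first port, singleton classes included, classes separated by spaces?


After gluing at B, chains via deleted ports link the b-ports.
composing A on (b1, b3), with out.j its own outer ports: {out.1, out.2, b1.1, b1.2} {b3.1} {b3.2}
composing B on (b1, b3, b2), with out.j its own outer ports: {out.1} {out.2, b1.1, b1.2} {b2.1} {b2.2} {b3.1} {b3.2}

{out.1} {out.2, b1.1, b1.2} {b2.1} {b2.2} {b3.1} {b3.2}


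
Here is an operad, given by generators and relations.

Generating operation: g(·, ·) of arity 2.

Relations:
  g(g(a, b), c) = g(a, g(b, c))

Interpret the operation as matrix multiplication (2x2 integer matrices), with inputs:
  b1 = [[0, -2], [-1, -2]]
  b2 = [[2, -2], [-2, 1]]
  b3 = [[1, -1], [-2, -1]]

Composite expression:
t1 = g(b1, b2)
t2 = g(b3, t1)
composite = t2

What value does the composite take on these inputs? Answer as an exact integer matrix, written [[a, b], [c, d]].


[[2, -2], [-10, 4]]

g(b1, b2) = [[4, -2], [2, 0]]
g(b3, g(b1, b2)) = [[2, -2], [-10, 4]]


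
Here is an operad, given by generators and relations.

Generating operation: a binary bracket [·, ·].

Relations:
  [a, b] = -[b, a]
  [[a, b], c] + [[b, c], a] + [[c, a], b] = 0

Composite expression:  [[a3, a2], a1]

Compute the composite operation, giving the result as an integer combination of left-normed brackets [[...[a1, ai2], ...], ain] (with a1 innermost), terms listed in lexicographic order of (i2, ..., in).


[[a1, a2], a3] - [[a1, a3], a2]


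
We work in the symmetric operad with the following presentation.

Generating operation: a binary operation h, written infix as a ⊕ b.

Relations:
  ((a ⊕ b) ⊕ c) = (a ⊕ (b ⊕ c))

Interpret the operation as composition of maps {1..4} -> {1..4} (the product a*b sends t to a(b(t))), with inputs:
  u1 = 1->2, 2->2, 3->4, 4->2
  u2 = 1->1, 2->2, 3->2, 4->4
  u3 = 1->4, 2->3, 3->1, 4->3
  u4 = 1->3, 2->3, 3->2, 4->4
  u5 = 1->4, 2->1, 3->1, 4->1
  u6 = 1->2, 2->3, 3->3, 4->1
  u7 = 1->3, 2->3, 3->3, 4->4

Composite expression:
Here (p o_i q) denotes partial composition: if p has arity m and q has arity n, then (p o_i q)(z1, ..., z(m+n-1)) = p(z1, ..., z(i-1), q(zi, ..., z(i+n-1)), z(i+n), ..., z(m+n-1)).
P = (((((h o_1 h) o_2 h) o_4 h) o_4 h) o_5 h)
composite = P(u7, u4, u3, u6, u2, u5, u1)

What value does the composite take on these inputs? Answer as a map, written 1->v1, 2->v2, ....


1->3, 2->3, 3->3, 4->3

(u4 ⊕ u3) = 1->4, 2->2, 3->3, 4->2
(u7 ⊕ (u4 ⊕ u3)) = 1->4, 2->3, 3->3, 4->3
(u2 ⊕ u5) = 1->4, 2->1, 3->1, 4->1
(u6 ⊕ (u2 ⊕ u5)) = 1->1, 2->2, 3->2, 4->2
((u6 ⊕ (u2 ⊕ u5)) ⊕ u1) = 1->2, 2->2, 3->2, 4->2
((u7 ⊕ (u4 ⊕ u3)) ⊕ ((u6 ⊕ (u2 ⊕ u5)) ⊕ u1)) = 1->3, 2->3, 3->3, 4->3


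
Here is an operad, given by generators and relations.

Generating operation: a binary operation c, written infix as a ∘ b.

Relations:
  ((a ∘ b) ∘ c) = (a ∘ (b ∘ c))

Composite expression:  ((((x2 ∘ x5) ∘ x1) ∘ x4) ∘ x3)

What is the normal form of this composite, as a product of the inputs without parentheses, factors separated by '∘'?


x2 ∘ x5 ∘ x1 ∘ x4 ∘ x3

Every regrouping of c is equal, so read the x-inputs in written order.
(x2 ∘ x5) linearizes to x2 ∘ x5
((x2 ∘ x5) ∘ x1) linearizes to x2 ∘ x5 ∘ x1
(((x2 ∘ x5) ∘ x1) ∘ x4) linearizes to x2 ∘ x5 ∘ x1 ∘ x4
((((x2 ∘ x5) ∘ x1) ∘ x4) ∘ x3) linearizes to x2 ∘ x5 ∘ x1 ∘ x4 ∘ x3


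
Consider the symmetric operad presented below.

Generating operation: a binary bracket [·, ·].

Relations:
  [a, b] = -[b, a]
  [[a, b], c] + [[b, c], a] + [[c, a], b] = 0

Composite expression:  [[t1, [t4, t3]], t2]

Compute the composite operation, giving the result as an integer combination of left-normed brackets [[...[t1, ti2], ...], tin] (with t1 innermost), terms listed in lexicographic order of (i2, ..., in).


-[[[t1, t3], t4], t2] + [[[t1, t4], t3], t2]

In the tensor algebra, words opening t1 carry the t1-anchored form.
Composite bracket: [[t1, [t4, t3]], t2]
Expanding via [a, b] = ab - ba: 8 signed words (2^3 = 8).
The t1-initial words carry the normal form:
  t1t3t4t2 appears with sign -1, giving the term -[[[t1, t3], t4], t2]
  t1t4t3t2 appears with sign +1, giving the term +[[[t1, t4], t3], t2]


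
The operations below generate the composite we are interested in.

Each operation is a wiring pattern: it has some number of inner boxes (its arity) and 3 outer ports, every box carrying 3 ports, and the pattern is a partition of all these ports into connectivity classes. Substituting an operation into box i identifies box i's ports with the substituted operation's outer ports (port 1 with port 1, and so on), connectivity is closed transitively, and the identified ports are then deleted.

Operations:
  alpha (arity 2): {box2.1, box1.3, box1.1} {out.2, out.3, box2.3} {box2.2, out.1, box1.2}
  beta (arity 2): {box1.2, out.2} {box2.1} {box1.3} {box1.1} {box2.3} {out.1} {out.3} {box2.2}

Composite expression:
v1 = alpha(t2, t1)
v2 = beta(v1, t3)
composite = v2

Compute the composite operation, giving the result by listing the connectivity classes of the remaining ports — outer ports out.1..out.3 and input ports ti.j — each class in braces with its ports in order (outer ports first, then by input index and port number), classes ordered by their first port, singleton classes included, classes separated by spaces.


{out.1} {out.2, t1.3} {out.3} {t1.1, t2.1, t2.3} {t1.2, t2.2} {t3.1} {t3.2} {t3.3}

After gluing at beta, chains via deleted ports link the t-ports.
stage alpha: inputs (t2, t1), connectivity {out.1, t1.2, t2.2} {out.2, out.3, t1.3} {t1.1, t2.1, t2.3}, out.j its boundary
stage beta: inputs (t2, t1, t3), connectivity {out.1} {out.2, t1.3} {out.3} {t1.1, t2.1, t2.3} {t1.2, t2.2} {t3.1} {t3.2} {t3.3}, out.j its boundary


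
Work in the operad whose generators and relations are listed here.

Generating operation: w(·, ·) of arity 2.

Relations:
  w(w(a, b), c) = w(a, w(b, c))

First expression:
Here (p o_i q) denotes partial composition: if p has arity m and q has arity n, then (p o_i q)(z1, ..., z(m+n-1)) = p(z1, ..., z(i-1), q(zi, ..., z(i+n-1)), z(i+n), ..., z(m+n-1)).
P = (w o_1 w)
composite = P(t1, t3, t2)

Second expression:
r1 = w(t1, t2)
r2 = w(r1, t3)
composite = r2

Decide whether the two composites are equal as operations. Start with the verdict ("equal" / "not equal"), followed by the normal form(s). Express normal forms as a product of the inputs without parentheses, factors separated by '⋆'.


The first composite normalizes to t1 ⋆ t3 ⋆ t2
The second composite normalizes to t1 ⋆ t2 ⋆ t3
Different reductions; not equal.

not equal; the first gives t1 ⋆ t3 ⋆ t2 and the second t1 ⋆ t2 ⋆ t3


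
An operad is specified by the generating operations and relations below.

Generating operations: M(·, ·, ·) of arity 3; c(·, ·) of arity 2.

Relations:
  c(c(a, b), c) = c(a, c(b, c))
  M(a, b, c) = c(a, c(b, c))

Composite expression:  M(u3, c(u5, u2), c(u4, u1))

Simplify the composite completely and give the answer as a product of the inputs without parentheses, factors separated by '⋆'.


u3 ⋆ u5 ⋆ u2 ⋆ u4 ⋆ u1

Under associativity of M, the answer is the u's in reading order.
c(u5, u2) collapses to u5 ⋆ u2
c(u4, u1) collapses to u4 ⋆ u1
M(u3, c(u5, u2), c(u4, u1)) collapses to u3 ⋆ u5 ⋆ u2 ⋆ u4 ⋆ u1
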